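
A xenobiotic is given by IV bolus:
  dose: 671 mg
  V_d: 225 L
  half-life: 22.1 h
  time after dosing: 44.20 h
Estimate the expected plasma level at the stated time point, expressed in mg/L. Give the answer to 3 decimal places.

C₀ = Dose / Vd = 671.0 / 225 = 2.982 mg/L
k = ln2 / t½ = 0.693147 / 22.1 = 0.03136 h⁻¹
t / t½ = 44.20 / 22.1 = 2 half-lives
C = C₀ × (1/2)^2 = 2.982 × 0.2500 = 0.7455 mg/L

0.746 mg/L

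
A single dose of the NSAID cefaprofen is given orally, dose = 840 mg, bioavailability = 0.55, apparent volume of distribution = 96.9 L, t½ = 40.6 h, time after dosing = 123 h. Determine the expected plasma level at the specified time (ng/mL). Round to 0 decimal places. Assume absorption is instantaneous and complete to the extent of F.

584 ng/mL

Amount reaching circulation = F × Dose = 0.55 × 840.0 = 462.0 mg
C₀ = F·Dose / Vd = 462.0 / 96.9 = 4.768 mg/L
k = ln2 / t½ = 0.693147 / 40.6 = 0.01707 h⁻¹
C = C₀ · e^(−k·t) = 4.768 × e^(−0.01707 × 123)
  = 4.768 × 0.1225 = 0.5841 mg/L
Convert: 0.5841 mg/L × 1000 = 584.1 ng/mL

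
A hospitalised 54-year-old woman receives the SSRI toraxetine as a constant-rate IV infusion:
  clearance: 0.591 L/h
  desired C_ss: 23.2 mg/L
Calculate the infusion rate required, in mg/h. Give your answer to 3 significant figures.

At steady state, infusion rate R₀ = Css × CL = 23.2 × 0.5910 = 13.71 mg/h

13.7 mg/h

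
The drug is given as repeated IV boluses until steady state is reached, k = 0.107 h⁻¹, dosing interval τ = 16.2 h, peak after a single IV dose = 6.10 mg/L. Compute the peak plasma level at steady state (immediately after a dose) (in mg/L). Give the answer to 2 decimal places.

e^(−kτ) = e^(−0.1070 × 16.2) = 0.1767
Accumulation ratio R = 1 / (1 − e^(−kτ)) = 1 / (1 − 0.1767) = 1.215
Steady-state peak = C₀ × R = 6.10 × 1.215 = 7.412 mg/L

7.41 mg/L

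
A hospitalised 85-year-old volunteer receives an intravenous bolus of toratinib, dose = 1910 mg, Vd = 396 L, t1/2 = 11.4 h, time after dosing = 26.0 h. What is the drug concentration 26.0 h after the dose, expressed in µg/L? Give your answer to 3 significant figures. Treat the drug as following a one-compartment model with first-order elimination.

993 µg/L

C₀ = Dose / Vd = 1910 / 396 = 4.823 mg/L
k = ln2 / t½ = 0.693147 / 11.4 = 0.06080 h⁻¹
C = C₀ · e^(−k·t) = 4.823 × e^(−0.06080 × 26.0)
  = 4.823 × 0.2058 = 0.9926 mg/L
Convert: 0.9926 mg/L × 1000 = 992.6 µg/L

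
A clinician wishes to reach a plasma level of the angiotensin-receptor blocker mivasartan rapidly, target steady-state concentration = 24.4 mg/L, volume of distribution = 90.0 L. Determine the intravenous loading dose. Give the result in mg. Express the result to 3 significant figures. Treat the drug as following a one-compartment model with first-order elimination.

2200 mg

LD = Css × Vd = 24.4 × 90.0 = 2196 mg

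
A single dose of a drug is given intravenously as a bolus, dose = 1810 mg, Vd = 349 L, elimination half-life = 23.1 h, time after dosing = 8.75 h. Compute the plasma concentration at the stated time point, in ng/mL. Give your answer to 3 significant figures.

C₀ = Dose / Vd = 1810 / 349 = 5.186 mg/L
k = ln2 / t½ = 0.693147 / 23.1 = 0.03001 h⁻¹
C = C₀ · e^(−k·t) = 5.186 × e^(−0.03001 × 8.75)
  = 5.186 × 0.7691 = 3.989 mg/L
Convert: 3.989 mg/L × 1000 = 3989 ng/mL

3990 ng/mL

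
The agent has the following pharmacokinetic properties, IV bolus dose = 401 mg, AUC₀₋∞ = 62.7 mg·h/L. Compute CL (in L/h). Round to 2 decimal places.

CL = Dose / AUC = 401 / 62.7 = 6.396 L/h

6.40 L/h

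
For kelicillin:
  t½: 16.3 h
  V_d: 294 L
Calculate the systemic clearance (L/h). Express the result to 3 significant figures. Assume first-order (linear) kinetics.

k = ln2 / t½ = 0.693147 / 16.3 = 0.04252 h⁻¹
CL = k × Vd = 0.04252 × 294 = 12.50 L/h

12.5 L/h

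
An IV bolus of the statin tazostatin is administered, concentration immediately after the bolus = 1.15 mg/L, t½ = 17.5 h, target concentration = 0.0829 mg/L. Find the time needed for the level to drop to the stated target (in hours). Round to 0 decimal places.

66 h

k = ln2 / t½ = 0.693147 / 17.5 = 0.03961 h⁻¹
t = ln(C₀ / C) / k = ln(1.150 / 0.0829) / 0.03961
  = ln(13.87) / 0.03961 = 2.630 / 0.03961 = 66.40 h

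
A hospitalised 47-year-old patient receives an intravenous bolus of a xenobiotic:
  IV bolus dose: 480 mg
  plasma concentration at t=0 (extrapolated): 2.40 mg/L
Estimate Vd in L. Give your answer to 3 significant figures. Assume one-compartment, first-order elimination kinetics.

200 L

Vd = Dose / C₀ = 480.0 / 2.40 = 200.0 L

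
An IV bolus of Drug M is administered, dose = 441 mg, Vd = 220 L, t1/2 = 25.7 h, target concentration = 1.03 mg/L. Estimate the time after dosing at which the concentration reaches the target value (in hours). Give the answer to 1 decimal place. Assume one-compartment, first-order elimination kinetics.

24.7 h

C₀ = Dose / Vd = 441.0 / 220 = 2.005 mg/L
k = ln2 / t½ = 0.693147 / 25.7 = 0.02697 h⁻¹
t = ln(C₀ / C) / k = ln(2.005 / 1.03) / 0.02697
  = ln(1.947) / 0.02697 = 0.6663 / 0.02697 = 24.71 h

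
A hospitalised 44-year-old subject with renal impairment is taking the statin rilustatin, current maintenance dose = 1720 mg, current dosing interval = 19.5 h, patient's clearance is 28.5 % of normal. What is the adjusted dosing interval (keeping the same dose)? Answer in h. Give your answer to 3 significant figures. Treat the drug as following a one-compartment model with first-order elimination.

68.4 h

To keep the same average steady-state level, dosing rate must scale with clearance.
CL ratio = 28.5 / 100 = 0.2850
New interval (same dose) = 19.5 / 0.2850 = 68.42 h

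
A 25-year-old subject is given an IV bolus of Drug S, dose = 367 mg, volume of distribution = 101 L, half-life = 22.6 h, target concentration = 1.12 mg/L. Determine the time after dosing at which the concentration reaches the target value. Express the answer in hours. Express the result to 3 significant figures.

38.4 h

C₀ = Dose / Vd = 367.0 / 101 = 3.634 mg/L
k = ln2 / t½ = 0.693147 / 22.6 = 0.03067 h⁻¹
t = ln(C₀ / C) / k = ln(3.634 / 1.12) / 0.03067
  = ln(3.245) / 0.03067 = 1.177 / 0.03067 = 38.38 h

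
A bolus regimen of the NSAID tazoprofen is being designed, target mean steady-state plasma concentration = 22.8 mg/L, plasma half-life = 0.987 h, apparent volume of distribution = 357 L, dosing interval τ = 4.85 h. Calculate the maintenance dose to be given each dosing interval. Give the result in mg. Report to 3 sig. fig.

27700 mg

k = ln2 / t½ = 0.693147 / 0.987 = 0.7023 h⁻¹
CL = k × Vd = 0.7023 × 357 = 250.7 L/h
At steady state, Dose/τ = Css × CL.
Dose = Css × CL × τ = 22.8 × 250.7 × 4.85 = 27720 mg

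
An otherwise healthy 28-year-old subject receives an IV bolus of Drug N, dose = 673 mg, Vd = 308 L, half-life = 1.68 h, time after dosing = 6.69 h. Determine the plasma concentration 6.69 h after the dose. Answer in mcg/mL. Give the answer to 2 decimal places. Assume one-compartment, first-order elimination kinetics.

0.14 mcg/mL

C₀ = Dose / Vd = 673.0 / 308 = 2.185 mg/L
k = ln2 / t½ = 0.693147 / 1.68 = 0.4126 h⁻¹
C = C₀ · e^(−k·t) = 2.185 × e^(−0.4126 × 6.69)
  = 2.185 × 0.06327 = 0.1382 mg/L
(0.1382 mg/L = 0.1382 mcg/mL)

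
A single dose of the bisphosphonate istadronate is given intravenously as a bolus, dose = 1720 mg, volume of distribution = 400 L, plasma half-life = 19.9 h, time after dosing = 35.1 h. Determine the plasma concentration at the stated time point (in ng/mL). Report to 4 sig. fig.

1266 ng/mL

C₀ = Dose / Vd = 1720 / 400 = 4.300 mg/L
k = ln2 / t½ = 0.693147 / 19.9 = 0.03483 h⁻¹
C = C₀ · e^(−k·t) = 4.300 × e^(−0.03483 × 35.1)
  = 4.300 × 0.2945 = 1.266 mg/L
Convert: 1.266 mg/L × 1000 = 1266 ng/mL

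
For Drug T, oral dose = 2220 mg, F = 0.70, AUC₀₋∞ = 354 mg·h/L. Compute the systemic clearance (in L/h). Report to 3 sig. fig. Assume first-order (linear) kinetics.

4.39 L/h

CL = F·Dose / AUC = 0.70 × 2220 / 354 = 4.390 L/h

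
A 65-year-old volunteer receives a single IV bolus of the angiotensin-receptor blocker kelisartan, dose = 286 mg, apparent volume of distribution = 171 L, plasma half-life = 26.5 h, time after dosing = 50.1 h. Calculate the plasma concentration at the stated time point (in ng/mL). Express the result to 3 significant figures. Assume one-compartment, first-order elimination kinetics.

C₀ = Dose / Vd = 286.0 / 171 = 1.673 mg/L
k = ln2 / t½ = 0.693147 / 26.5 = 0.02616 h⁻¹
C = C₀ · e^(−k·t) = 1.673 × e^(−0.02616 × 50.1)
  = 1.673 × 0.2697 = 0.4512 mg/L
Convert: 0.4512 mg/L × 1000 = 451.2 ng/mL

451 ng/mL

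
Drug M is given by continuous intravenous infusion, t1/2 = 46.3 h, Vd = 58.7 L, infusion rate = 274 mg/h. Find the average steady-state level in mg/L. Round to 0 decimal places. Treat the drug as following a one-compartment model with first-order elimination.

k = ln2 / t½ = 0.693147 / 46.3 = 0.01497 h⁻¹
CL = k × Vd = 0.01497 × 58.7 = 0.8787 L/h
At steady state Css = R₀ / CL = 274 / 0.8787 = 311.8 mg/L

312 mg/L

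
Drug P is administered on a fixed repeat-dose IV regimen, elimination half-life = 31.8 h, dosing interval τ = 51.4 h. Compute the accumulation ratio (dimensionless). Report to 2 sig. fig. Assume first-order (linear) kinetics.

1.5

k = ln2 / t½ = 0.693147 / 31.8 = 0.02180 h⁻¹
e^(−kτ) = e^(−0.02180 × 51.4) = 0.3261
Accumulation ratio R = 1 / (1 − e^(−kτ)) = 1 / (1 − 0.3261) = 1.484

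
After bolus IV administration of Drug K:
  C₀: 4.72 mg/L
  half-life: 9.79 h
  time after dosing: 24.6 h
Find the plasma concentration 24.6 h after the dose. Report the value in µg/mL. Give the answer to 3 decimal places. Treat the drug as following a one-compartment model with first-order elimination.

k = ln2 / t½ = 0.693147 / 9.79 = 0.07080 h⁻¹
C = C₀ · e^(−k·t) = 4.720 × e^(−0.07080 × 24.6)
  = 4.720 × 0.1752 = 0.8269 mg/L
(0.8269 mg/L = 0.8269 µg/mL)

0.827 µg/mL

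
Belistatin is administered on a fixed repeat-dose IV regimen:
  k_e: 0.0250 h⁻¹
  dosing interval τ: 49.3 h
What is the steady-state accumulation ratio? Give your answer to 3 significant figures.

e^(−kτ) = e^(−0.02500 × 49.3) = 0.2916
Accumulation ratio R = 1 / (1 − e^(−kτ)) = 1 / (1 − 0.2916) = 1.412

1.41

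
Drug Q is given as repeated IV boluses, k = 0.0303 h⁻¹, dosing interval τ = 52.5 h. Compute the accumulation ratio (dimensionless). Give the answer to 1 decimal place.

e^(−kτ) = e^(−0.03030 × 52.5) = 0.2038
Accumulation ratio R = 1 / (1 − e^(−kτ)) = 1 / (1 − 0.2038) = 1.256

1.3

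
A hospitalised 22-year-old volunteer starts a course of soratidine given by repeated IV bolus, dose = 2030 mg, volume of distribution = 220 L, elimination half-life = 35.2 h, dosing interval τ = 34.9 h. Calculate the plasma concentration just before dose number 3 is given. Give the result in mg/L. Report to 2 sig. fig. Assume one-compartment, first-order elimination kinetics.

7.0 mg/L

C₀ per dose = Dose / Vd = 2030 / 220 = 9.227 mg/L
k = ln2 / t½ = 0.693147 / 35.2 = 0.01969 h⁻¹
Fraction remaining after one interval: r = e^(−kτ) = e^(−0.01969 × 34.9) = 0.5030
Before dose 3, 2 doses have been given (aged 1τ, 2τ).
C_trough = C₀ × (r + r²) = 9.227 × (0.5030 + 0.2530) = 6.976 mg/L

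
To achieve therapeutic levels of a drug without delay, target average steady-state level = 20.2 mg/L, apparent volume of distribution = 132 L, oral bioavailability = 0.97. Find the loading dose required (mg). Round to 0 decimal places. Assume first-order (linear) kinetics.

2749 mg

LD = Css × Vd / F = 20.2 × 132 / 0.97 = 2749 mg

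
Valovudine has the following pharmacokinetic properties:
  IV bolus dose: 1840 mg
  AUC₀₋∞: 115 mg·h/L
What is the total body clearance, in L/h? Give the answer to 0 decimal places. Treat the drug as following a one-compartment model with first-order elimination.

CL = Dose / AUC = 1840 / 115 = 16.00 L/h

16 L/h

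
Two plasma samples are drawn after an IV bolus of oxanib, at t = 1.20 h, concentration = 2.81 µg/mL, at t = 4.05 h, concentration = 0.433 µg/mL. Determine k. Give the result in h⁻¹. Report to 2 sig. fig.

0.66 h⁻¹

k = ln(C₁/C₂) / (t₂ − t₁) = ln(2.81/0.433) / (4.05 − 1.20)
  = 1.870 / 2.850 = 0.6561 h⁻¹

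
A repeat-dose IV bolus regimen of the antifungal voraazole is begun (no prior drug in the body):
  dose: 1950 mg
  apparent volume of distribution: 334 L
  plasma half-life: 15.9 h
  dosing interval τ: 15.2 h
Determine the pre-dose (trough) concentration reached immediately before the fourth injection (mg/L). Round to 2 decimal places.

5.36 mg/L

C₀ per dose = Dose / Vd = 1950 / 334 = 5.838 mg/L
k = ln2 / t½ = 0.693147 / 15.9 = 0.04359 h⁻¹
Fraction remaining after one interval: r = e^(−kτ) = e^(−0.04359 × 15.2) = 0.5155
Before dose 4, 3 doses have been given (aged 1τ, 2τ, 3τ).
C_trough = C₀ × (r + r² + … + r^3) = C₀ × r(1−r^3)/(1−r)
        = 5.838 × 0.5155 × (1 − 0.1370) / (1 − 0.5155) = 5.361 mg/L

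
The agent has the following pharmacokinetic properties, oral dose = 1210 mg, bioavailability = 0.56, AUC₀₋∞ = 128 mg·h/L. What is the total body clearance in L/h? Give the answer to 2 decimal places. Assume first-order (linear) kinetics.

CL = F·Dose / AUC = 0.56 × 1210 / 128 = 5.294 L/h

5.29 L/h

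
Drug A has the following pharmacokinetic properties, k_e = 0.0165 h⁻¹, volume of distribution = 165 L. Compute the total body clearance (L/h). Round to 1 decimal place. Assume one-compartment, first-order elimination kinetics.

2.7 L/h

CL = k × Vd = 0.0165 × 165 = 2.723 L/h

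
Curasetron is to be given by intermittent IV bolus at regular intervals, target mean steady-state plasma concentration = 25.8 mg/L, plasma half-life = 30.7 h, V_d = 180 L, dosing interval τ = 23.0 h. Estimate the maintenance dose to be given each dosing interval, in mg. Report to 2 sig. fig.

2400 mg

k = ln2 / t½ = 0.693147 / 30.7 = 0.02258 h⁻¹
CL = k × Vd = 0.02258 × 180 = 4.064 L/h
At steady state, Dose/τ = Css × CL.
Dose = Css × CL × τ = 25.8 × 4.064 × 23.0 = 2412 mg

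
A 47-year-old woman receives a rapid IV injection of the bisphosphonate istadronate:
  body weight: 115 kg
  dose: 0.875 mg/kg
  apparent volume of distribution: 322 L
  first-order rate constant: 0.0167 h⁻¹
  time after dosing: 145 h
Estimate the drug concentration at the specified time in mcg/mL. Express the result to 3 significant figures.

0.0277 mcg/mL

Total dose = 0.875 × 115 = 100.6 mg
C₀ = Dose / Vd = 100.6 / 322 = 0.3124 mg/L
C = C₀ · e^(−k·t) = 0.3124 × e^(−0.01670 × 145)
  = 0.3124 × 0.08879 = 0.02774 mg/L
(0.02774 mg/L = 0.02774 mcg/mL)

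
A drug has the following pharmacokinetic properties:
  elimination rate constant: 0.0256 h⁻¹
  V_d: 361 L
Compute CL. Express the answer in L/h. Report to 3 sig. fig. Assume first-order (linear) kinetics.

CL = k × Vd = 0.0256 × 361 = 9.242 L/h

9.24 L/h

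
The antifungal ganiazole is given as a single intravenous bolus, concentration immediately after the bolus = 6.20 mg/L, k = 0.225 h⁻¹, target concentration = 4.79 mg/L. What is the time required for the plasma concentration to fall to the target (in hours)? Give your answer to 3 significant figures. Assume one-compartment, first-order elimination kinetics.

t = ln(C₀ / C) / k = ln(6.200 / 4.79) / 0.2250
  = ln(1.294) / 0.2250 = 0.2577 / 0.2250 = 1.145 h

1.15 h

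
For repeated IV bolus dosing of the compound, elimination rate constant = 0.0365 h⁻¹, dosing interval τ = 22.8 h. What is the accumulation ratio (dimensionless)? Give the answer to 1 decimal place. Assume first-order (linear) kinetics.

e^(−kτ) = e^(−0.03650 × 22.8) = 0.4351
Accumulation ratio R = 1 / (1 − e^(−kτ)) = 1 / (1 − 0.4351) = 1.770

1.8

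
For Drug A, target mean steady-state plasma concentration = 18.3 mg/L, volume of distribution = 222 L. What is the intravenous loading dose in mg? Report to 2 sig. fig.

4100 mg

LD = Css × Vd = 18.3 × 222 = 4063 mg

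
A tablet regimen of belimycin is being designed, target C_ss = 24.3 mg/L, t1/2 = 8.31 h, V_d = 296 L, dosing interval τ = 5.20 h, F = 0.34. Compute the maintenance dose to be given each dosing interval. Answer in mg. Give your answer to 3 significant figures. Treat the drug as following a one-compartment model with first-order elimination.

9180 mg

k = ln2 / t½ = 0.693147 / 8.31 = 0.08341 h⁻¹
CL = k × Vd = 0.08341 × 296 = 24.69 L/h
At steady state, F × (Dose/τ) = Css × CL.
Dose = Css × CL × τ / F = 24.3 × 24.69 × 5.20 / 0.34 = 9176 mg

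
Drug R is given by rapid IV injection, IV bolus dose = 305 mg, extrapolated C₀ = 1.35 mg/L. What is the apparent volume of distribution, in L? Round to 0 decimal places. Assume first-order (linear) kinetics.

226 L

Vd = Dose / C₀ = 305.0 / 1.35 = 225.9 L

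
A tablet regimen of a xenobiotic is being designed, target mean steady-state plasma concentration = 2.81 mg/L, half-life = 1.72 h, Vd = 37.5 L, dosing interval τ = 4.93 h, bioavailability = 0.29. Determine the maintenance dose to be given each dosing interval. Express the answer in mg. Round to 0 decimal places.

722 mg

k = ln2 / t½ = 0.693147 / 1.72 = 0.4030 h⁻¹
CL = k × Vd = 0.4030 × 37.5 = 15.11 L/h
At steady state, F × (Dose/τ) = Css × CL.
Dose = Css × CL × τ / F = 2.81 × 15.11 × 4.93 / 0.29 = 721.8 mg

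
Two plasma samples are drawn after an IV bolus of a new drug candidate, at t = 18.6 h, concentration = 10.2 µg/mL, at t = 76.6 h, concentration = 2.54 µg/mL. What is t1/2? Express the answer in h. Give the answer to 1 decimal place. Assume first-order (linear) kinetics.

28.9 h

k = ln(C₁/C₂) / (t₂ − t₁) = ln(10.2/2.54) / (76.6 − 18.6)
  = 1.390 / 58.00 = 0.02397 h⁻¹
t½ = ln2 / k = 0.693147 / 0.02397 = 28.92 h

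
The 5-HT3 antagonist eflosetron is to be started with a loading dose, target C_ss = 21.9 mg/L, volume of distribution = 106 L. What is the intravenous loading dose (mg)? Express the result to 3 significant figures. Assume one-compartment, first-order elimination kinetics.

2320 mg

LD = Css × Vd = 21.9 × 106 = 2321 mg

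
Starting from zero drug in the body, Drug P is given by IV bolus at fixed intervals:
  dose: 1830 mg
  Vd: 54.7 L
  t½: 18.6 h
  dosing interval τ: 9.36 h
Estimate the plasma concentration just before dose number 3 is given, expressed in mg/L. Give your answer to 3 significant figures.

40.3 mg/L

C₀ per dose = Dose / Vd = 1830 / 54.7 = 33.46 mg/L
k = ln2 / t½ = 0.693147 / 18.6 = 0.03727 h⁻¹
Fraction remaining after one interval: r = e^(−kτ) = e^(−0.03727 × 9.36) = 0.7055
Before dose 3, 2 doses have been given (aged 1τ, 2τ).
C_trough = C₀ × (r + r²) = 33.46 × (0.7055 + 0.4977) = 40.26 mg/L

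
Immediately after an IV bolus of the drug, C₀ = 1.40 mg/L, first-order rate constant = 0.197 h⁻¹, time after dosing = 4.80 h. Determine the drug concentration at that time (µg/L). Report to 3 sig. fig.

544 µg/L

C = C₀ · e^(−k·t) = 1.400 × e^(−0.1970 × 4.80)
  = 1.400 × 0.3884 = 0.5438 mg/L
Convert: 0.5438 mg/L × 1000 = 543.8 µg/L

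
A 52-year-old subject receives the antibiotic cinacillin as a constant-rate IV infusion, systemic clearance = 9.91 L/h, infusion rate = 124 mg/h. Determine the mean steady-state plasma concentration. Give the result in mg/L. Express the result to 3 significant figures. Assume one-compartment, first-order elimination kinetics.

At steady state Css = R₀ / CL = 124 / 9.910 = 12.51 mg/L

12.5 mg/L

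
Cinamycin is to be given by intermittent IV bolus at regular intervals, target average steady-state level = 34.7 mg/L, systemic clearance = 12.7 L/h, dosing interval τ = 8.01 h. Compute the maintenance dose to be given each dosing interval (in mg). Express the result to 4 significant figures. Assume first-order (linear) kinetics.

At steady state, Dose/τ = Css × CL.
Dose = Css × CL × τ = 34.7 × 12.70 × 8.01 = 3530 mg

3530 mg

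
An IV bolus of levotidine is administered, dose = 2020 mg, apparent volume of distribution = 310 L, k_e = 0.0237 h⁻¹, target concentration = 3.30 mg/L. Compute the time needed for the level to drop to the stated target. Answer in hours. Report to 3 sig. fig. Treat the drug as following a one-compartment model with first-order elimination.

C₀ = Dose / Vd = 2020 / 310 = 6.516 mg/L
t = ln(C₀ / C) / k = ln(6.516 / 3.30) / 0.02370
  = ln(1.975) / 0.02370 = 0.6806 / 0.02370 = 28.72 h

28.7 h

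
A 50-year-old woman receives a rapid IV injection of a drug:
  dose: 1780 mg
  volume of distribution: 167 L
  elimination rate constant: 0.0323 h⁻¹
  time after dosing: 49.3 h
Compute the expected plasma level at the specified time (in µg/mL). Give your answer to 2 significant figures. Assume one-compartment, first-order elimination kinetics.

2.2 µg/mL

C₀ = Dose / Vd = 1780 / 167 = 10.66 mg/L
C = C₀ · e^(−k·t) = 10.66 × e^(−0.03230 × 49.3)
  = 10.66 × 0.2034 = 2.168 mg/L
(2.168 mg/L = 2.168 µg/mL)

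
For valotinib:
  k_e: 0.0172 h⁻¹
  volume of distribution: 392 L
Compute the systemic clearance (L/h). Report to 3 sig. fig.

6.74 L/h

CL = k × Vd = 0.0172 × 392 = 6.742 L/h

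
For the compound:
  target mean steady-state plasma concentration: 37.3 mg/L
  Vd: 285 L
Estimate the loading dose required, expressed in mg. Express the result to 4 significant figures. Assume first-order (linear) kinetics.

LD = Css × Vd = 37.3 × 285 = 10630 mg

10630 mg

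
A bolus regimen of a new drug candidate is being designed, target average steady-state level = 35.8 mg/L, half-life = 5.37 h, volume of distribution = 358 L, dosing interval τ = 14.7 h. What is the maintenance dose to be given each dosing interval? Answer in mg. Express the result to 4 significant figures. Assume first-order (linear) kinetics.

k = ln2 / t½ = 0.693147 / 5.37 = 0.1291 h⁻¹
CL = k × Vd = 0.1291 × 358 = 46.22 L/h
At steady state, Dose/τ = Css × CL.
Dose = Css × CL × τ = 35.8 × 46.22 × 14.7 = 24320 mg

24320 mg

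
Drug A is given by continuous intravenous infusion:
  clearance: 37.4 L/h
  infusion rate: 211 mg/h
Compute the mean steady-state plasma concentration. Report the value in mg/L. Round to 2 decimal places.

5.64 mg/L

At steady state Css = R₀ / CL = 211 / 37.40 = 5.642 mg/L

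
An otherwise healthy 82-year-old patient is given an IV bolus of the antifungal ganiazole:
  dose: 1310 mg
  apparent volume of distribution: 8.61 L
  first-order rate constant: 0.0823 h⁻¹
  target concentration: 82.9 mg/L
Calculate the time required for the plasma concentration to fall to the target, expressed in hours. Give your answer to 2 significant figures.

7.4 h

C₀ = Dose / Vd = 1310 / 8.61 = 152.1 mg/L
t = ln(C₀ / C) / k = ln(152.1 / 82.9) / 0.08230
  = ln(1.835) / 0.08230 = 0.6070 / 0.08230 = 7.375 h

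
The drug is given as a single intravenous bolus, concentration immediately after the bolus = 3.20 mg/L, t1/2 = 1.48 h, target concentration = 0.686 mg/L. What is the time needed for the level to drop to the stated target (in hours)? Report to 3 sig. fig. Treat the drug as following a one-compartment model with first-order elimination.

3.29 h

k = ln2 / t½ = 0.693147 / 1.48 = 0.4683 h⁻¹
t = ln(C₀ / C) / k = ln(3.200 / 0.686) / 0.4683
  = ln(4.665) / 0.4683 = 1.540 / 0.4683 = 3.288 h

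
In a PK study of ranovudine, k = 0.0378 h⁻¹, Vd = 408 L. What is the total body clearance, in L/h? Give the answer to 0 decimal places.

15 L/h

CL = k × Vd = 0.0378 × 408 = 15.42 L/h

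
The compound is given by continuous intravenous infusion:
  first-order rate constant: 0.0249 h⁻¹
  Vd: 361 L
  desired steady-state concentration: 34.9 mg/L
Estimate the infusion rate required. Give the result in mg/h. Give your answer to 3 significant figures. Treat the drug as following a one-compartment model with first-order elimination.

314 mg/h

CL = k × Vd = 0.02490 × 361 = 8.989 L/h
At steady state, infusion rate R₀ = Css × CL = 34.9 × 8.989 = 313.7 mg/h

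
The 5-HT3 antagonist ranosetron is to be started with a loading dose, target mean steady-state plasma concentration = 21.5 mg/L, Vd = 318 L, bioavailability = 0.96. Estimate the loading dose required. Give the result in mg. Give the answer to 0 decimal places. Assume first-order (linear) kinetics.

7122 mg

LD = Css × Vd / F = 21.5 × 318 / 0.96 = 7122 mg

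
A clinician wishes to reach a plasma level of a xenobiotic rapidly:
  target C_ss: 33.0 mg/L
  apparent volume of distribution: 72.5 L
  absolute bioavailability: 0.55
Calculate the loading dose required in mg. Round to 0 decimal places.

4350 mg

LD = Css × Vd / F = 33.0 × 72.5 / 0.55 = 4350 mg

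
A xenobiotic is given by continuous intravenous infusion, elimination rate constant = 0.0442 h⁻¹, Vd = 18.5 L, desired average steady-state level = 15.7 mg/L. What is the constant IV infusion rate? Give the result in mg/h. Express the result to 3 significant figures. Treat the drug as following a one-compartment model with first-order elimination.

CL = k × Vd = 0.04420 × 18.5 = 0.8177 L/h
At steady state, infusion rate R₀ = Css × CL = 15.7 × 0.8177 = 12.84 mg/h

12.8 mg/h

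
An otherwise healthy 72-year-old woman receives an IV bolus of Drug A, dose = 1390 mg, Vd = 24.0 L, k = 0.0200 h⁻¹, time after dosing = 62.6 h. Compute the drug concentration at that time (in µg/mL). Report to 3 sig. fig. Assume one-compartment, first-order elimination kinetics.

16.6 µg/mL

C₀ = Dose / Vd = 1390 / 24.0 = 57.92 mg/L
C = C₀ · e^(−k·t) = 57.92 × e^(−0.02000 × 62.6)
  = 57.92 × 0.2859 = 16.56 mg/L
(16.56 mg/L = 16.56 µg/mL)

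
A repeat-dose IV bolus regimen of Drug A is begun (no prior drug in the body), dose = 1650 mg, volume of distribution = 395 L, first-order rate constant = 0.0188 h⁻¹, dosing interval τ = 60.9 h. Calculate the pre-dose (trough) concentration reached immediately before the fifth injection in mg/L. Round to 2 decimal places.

C₀ per dose = Dose / Vd = 1650 / 395 = 4.177 mg/L
Fraction remaining after one interval: r = e^(−kτ) = e^(−0.01880 × 60.9) = 0.3182
Before dose 5, 4 doses have been given (aged 1τ, 2τ, 3τ, 4τ).
C_trough = C₀ × (r + r² + … + r^4) = C₀ × r(1−r^4)/(1−r)
        = 4.177 × 0.3182 × (1 − 0.01025) / (1 − 0.3182) = 1.929 mg/L

1.93 mg/L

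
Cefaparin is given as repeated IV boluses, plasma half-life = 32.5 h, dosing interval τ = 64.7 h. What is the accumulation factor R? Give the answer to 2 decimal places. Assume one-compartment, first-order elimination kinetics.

1.34

k = ln2 / t½ = 0.693147 / 32.5 = 0.02133 h⁻¹
e^(−kτ) = e^(−0.02133 × 64.7) = 0.2516
Accumulation ratio R = 1 / (1 − e^(−kτ)) = 1 / (1 − 0.2516) = 1.336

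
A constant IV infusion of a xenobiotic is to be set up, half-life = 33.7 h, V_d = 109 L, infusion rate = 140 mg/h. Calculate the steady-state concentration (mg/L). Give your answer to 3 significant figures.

k = ln2 / t½ = 0.693147 / 33.7 = 0.02057 h⁻¹
CL = k × Vd = 0.02057 × 109 = 2.242 L/h
At steady state Css = R₀ / CL = 140 / 2.242 = 62.44 mg/L

62.4 mg/L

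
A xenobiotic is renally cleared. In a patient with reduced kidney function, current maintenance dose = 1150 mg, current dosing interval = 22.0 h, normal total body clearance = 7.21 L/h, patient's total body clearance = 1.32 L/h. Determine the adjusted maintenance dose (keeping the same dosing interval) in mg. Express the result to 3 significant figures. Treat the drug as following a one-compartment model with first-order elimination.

To keep the same average steady-state level, dosing rate must scale with clearance.
CL ratio = 1.32 / 7.21 = 0.1831
New dose (same interval) = 1150 × 0.1831 = 210.6 mg

211 mg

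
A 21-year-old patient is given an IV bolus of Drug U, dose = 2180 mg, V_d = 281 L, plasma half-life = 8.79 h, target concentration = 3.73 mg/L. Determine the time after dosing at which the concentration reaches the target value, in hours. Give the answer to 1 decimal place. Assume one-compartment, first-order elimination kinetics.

9.3 h

C₀ = Dose / Vd = 2180 / 281 = 7.758 mg/L
k = ln2 / t½ = 0.693147 / 8.79 = 0.07886 h⁻¹
t = ln(C₀ / C) / k = ln(7.758 / 3.73) / 0.07886
  = ln(2.080) / 0.07886 = 0.7324 / 0.07886 = 9.287 h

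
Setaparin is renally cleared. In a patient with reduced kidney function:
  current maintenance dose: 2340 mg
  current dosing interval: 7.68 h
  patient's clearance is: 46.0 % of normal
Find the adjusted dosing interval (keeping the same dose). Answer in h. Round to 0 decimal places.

To keep the same average steady-state level, dosing rate must scale with clearance.
CL ratio = 46.0 / 100 = 0.4600
New interval (same dose) = 7.68 / 0.4600 = 16.70 h

17 h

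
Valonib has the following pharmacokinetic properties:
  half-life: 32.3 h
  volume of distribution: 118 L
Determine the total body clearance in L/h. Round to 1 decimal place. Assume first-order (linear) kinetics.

k = ln2 / t½ = 0.693147 / 32.3 = 0.02146 h⁻¹
CL = k × Vd = 0.02146 × 118 = 2.532 L/h

2.5 L/h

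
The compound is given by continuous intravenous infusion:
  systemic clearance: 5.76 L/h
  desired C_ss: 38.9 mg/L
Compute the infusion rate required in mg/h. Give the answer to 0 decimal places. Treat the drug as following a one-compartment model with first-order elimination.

224 mg/h

At steady state, infusion rate R₀ = Css × CL = 38.9 × 5.760 = 224.1 mg/h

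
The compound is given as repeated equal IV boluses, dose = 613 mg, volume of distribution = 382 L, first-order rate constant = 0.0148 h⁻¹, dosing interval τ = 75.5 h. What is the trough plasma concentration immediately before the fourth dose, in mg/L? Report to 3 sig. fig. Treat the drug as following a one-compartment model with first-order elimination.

C₀ per dose = Dose / Vd = 613 / 382 = 1.605 mg/L
Fraction remaining after one interval: r = e^(−kτ) = e^(−0.01480 × 75.5) = 0.3271
Before dose 4, 3 doses have been given (aged 1τ, 2τ, 3τ).
C_trough = C₀ × (r + r² + … + r^3) = C₀ × r(1−r^3)/(1−r)
        = 1.605 × 0.3271 × (1 − 0.03500) / (1 − 0.3271) = 0.7529 mg/L

0.753 mg/L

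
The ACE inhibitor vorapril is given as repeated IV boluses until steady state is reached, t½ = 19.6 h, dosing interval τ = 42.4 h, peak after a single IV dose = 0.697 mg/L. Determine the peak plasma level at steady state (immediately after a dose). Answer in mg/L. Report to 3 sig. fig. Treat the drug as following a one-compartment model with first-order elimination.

k = ln2 / t½ = 0.693147 / 19.6 = 0.03536 h⁻¹
e^(−kτ) = e^(−0.03536 × 42.4) = 0.2233
Accumulation ratio R = 1 / (1 − e^(−kτ)) = 1 / (1 − 0.2233) = 1.287
Steady-state peak = C₀ × R = 0.697 × 1.287 = 0.8970 mg/L

0.897 mg/L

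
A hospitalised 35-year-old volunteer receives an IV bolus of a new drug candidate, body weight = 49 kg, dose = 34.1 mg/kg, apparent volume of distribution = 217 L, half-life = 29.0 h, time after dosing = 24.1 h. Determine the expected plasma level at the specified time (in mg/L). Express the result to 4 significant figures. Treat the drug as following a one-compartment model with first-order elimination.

4.328 mg/L

Total dose = 34.1 × 49 = 1671 mg
C₀ = Dose / Vd = 1671 / 217 = 7.700 mg/L
k = ln2 / t½ = 0.693147 / 29.0 = 0.02390 h⁻¹
C = C₀ · e^(−k·t) = 7.700 × e^(−0.02390 × 24.1)
  = 7.700 × 0.5621 = 4.328 mg/L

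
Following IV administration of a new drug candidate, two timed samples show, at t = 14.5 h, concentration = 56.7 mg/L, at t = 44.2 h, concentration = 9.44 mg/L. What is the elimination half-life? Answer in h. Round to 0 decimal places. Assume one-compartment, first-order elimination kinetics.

11 h

k = ln(C₁/C₂) / (t₂ − t₁) = ln(56.7/9.44) / (44.2 − 14.5)
  = 1.793 / 29.70 = 0.06037 h⁻¹
t½ = ln2 / k = 0.693147 / 0.06037 = 11.48 h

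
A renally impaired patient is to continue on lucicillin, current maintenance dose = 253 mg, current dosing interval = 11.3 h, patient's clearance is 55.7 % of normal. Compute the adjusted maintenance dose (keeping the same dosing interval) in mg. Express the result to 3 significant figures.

141 mg

To keep the same average steady-state level, dosing rate must scale with clearance.
CL ratio = 55.7 / 100 = 0.5570
New dose (same interval) = 253 × 0.5570 = 140.9 mg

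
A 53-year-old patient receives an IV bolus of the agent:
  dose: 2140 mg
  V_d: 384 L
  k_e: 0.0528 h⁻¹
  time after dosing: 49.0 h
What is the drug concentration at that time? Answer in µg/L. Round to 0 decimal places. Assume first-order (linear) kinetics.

C₀ = Dose / Vd = 2140 / 384 = 5.573 mg/L
C = C₀ · e^(−k·t) = 5.573 × e^(−0.05280 × 49.0)
  = 5.573 × 0.07523 = 0.4193 mg/L
Convert: 0.4193 mg/L × 1000 = 419.3 µg/L

419 µg/L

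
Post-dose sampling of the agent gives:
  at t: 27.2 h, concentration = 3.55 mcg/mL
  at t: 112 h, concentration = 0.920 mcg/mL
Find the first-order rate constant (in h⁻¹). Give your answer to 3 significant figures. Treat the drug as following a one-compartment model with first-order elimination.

0.0159 h⁻¹

k = ln(C₁/C₂) / (t₂ − t₁) = ln(3.55/0.920) / (112 − 27.2)
  = 1.350 / 84.80 = 0.01592 h⁻¹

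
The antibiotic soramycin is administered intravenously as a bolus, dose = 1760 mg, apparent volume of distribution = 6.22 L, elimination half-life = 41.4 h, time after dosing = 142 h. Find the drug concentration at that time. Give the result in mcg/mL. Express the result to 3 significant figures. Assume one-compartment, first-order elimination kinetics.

26.3 mcg/mL

C₀ = Dose / Vd = 1760 / 6.22 = 283.0 mg/L
k = ln2 / t½ = 0.693147 / 41.4 = 0.01674 h⁻¹
C = C₀ · e^(−k·t) = 283.0 × e^(−0.01674 × 142)
  = 283.0 × 0.09282 = 26.27 mg/L
(26.27 mg/L = 26.27 mcg/mL)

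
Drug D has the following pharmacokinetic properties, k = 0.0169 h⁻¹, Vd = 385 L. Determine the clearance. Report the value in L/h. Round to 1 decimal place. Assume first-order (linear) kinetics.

CL = k × Vd = 0.0169 × 385 = 6.507 L/h

6.5 L/h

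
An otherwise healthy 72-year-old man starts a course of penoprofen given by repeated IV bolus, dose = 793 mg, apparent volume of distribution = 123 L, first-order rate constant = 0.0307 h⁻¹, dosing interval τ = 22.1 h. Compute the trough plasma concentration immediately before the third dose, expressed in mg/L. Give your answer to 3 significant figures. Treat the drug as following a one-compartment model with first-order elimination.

4.93 mg/L

C₀ per dose = Dose / Vd = 793 / 123 = 6.447 mg/L
Fraction remaining after one interval: r = e^(−kτ) = e^(−0.03070 × 22.1) = 0.5074
Before dose 3, 2 doses have been given (aged 1τ, 2τ).
C_trough = C₀ × (r + r²) = 6.447 × (0.5074 + 0.2575) = 4.931 mg/L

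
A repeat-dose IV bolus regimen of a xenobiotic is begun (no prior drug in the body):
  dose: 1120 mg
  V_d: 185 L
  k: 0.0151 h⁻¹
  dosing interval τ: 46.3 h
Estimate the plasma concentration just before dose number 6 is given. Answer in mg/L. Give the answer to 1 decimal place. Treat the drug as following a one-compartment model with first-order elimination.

C₀ per dose = Dose / Vd = 1120 / 185 = 6.054 mg/L
Fraction remaining after one interval: r = e^(−kτ) = e^(−0.01510 × 46.3) = 0.4970
Before dose 6, 5 doses have been given (aged 1τ, 2τ, 3τ, 4τ, 5τ).
C_trough = C₀ × (r + r² + … + r^5) = C₀ × r(1−r^5)/(1−r)
        = 6.054 × 0.4970 × (1 − 0.03032) / (1 − 0.4970) = 5.800 mg/L

5.8 mg/L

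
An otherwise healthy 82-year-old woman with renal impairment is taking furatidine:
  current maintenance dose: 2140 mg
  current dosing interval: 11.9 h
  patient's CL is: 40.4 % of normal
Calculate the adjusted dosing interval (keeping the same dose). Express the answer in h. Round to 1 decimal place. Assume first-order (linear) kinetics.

To keep the same average steady-state level, dosing rate must scale with clearance.
CL ratio = 40.4 / 100 = 0.4040
New interval (same dose) = 11.9 / 0.4040 = 29.46 h

29.5 h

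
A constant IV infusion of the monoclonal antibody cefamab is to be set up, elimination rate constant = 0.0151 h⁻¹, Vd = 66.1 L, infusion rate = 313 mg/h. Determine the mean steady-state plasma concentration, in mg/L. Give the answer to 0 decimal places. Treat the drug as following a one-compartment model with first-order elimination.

CL = k × Vd = 0.01510 × 66.1 = 0.9981 L/h
At steady state Css = R₀ / CL = 313 / 0.9981 = 313.6 mg/L

314 mg/L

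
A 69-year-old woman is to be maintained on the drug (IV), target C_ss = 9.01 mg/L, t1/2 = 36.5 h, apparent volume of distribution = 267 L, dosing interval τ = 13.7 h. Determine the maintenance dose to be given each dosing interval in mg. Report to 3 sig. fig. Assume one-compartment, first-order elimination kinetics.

626 mg

k = ln2 / t½ = 0.693147 / 36.5 = 0.01899 h⁻¹
CL = k × Vd = 0.01899 × 267 = 5.070 L/h
At steady state, Dose/τ = Css × CL.
Dose = Css × CL × τ = 9.01 × 5.070 × 13.7 = 625.8 mg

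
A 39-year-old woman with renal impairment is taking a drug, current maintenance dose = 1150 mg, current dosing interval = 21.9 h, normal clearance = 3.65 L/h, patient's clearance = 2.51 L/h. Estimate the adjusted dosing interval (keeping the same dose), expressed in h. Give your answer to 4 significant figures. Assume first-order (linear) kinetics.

To keep the same average steady-state level, dosing rate must scale with clearance.
CL ratio = 2.51 / 3.65 = 0.6877
New interval (same dose) = 21.9 / 0.6877 = 31.85 h

31.85 h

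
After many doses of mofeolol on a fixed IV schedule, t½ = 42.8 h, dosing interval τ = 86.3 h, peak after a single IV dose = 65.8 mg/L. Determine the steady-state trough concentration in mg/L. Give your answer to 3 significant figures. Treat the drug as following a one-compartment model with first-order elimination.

k = ln2 / t½ = 0.693147 / 42.8 = 0.01620 h⁻¹
e^(−kτ) = e^(−0.01620 × 86.3) = 0.2471
Accumulation ratio R = 1 / (1 − e^(−kτ)) = 1 / (1 − 0.2471) = 1.328
Steady-state trough = C₀ × R × e^(−kτ) = 65.8 × 1.328 × 0.2471 = 21.59 mg/L

21.6 mg/L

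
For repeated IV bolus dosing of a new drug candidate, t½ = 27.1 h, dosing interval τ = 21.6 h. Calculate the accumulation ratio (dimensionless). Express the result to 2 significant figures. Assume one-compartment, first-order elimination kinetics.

2.4

k = ln2 / t½ = 0.693147 / 27.1 = 0.02558 h⁻¹
e^(−kτ) = e^(−0.02558 × 21.6) = 0.5755
Accumulation ratio R = 1 / (1 − e^(−kτ)) = 1 / (1 − 0.5755) = 2.356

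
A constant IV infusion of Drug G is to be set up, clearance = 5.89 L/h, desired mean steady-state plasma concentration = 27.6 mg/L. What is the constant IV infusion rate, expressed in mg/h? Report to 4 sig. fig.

At steady state, infusion rate R₀ = Css × CL = 27.6 × 5.890 = 162.6 mg/h

162.6 mg/h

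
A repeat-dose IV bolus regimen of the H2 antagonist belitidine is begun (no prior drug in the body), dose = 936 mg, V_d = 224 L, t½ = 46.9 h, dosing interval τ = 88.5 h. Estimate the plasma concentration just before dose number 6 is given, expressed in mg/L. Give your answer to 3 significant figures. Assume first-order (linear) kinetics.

1.55 mg/L

C₀ per dose = Dose / Vd = 936 / 224 = 4.179 mg/L
k = ln2 / t½ = 0.693147 / 46.9 = 0.01478 h⁻¹
Fraction remaining after one interval: r = e^(−kτ) = e^(−0.01478 × 88.5) = 0.2704
Before dose 6, 5 doses have been given (aged 1τ, 2τ, 3τ, 4τ, 5τ).
C_trough = C₀ × (r + r² + … + r^5) = C₀ × r(1−r^5)/(1−r)
        = 4.179 × 0.2704 × (1 − 0.001446) / (1 − 0.2704) = 1.547 mg/L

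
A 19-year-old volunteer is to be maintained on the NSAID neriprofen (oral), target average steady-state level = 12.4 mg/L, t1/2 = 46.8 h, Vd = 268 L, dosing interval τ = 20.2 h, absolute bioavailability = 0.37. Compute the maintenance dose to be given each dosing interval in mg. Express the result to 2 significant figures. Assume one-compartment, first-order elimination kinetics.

k = ln2 / t½ = 0.693147 / 46.8 = 0.01481 h⁻¹
CL = k × Vd = 0.01481 × 268 = 3.969 L/h
At steady state, F × (Dose/τ) = Css × CL.
Dose = Css × CL × τ / F = 12.4 × 3.969 × 20.2 / 0.37 = 2687 mg

2700 mg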